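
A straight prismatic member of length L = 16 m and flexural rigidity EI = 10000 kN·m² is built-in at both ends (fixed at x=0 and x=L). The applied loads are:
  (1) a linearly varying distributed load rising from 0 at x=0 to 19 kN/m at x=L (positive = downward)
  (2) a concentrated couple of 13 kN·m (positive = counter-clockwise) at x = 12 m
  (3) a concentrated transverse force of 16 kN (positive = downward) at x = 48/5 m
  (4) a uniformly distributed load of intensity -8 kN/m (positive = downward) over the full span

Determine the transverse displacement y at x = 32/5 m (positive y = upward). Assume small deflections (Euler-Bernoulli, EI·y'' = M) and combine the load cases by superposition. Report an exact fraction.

Load 1 — triangular load w₀=19 kN/m (0→w₀ over full span):
  y_1 = -w₀x²(L-x)²(x+2L)/(120LEI) = -19·(32/5)²·(16-(32/5))²·((32/5)+2·16)/(120·16·10000) = -1400832/9765625 m
Load 2 — applied couple M₀=13 kN·m at a=12 m (b=L-a=4):
  y_2 = (R_Ax³/6 - M_Ax²/2)/EI  [x≤a] with R_A=117/128, M_A=65/16 = ((117/128)·(32/5)³/6 - (65/16)·(32/5)²/2)/10000 = -338/78125 m
Load 3 — point force P=16 kN at a=48/5 m (b=L-a=32/5):
  y_3 = -Pb²x²(3aL-(3a+b)x)/(6L³EI)  [x≤a] = -16·(32/5)²·(32/5)²·(3·(48/5)·16-(3·(48/5)+(32/5))·(32/5))/(6·16³·10000) = -753664/29296875 m
Load 4 — uniform load w=-8 kN/m over full span:
  y_4 = -wx²(L-x)²/(24EI) = -(-8)·(32/5)²·(16-(32/5))²/(24·10000) = 49152/390625 m
Superposition: y = Σ y_i = -279302/5859375 m ≈ -0.047668 m

y(32/5) = -279302/5859375 m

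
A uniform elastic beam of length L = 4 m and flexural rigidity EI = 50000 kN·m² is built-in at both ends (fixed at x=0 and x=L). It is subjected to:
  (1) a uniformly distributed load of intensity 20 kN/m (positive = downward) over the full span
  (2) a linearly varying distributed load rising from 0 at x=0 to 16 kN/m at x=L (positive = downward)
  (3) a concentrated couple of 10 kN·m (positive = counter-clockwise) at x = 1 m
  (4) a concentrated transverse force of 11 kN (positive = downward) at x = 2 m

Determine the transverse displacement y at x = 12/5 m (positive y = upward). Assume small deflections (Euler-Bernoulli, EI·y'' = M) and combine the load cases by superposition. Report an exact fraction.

Load 1 — uniform load w=20 kN/m over full span:
  y_1 = -wx²(L-x)²/(24EI) = -20·(12/5)²·(4-(12/5))²/(24·50000) = -96/390625 m
Load 2 — triangular load w₀=16 kN/m (0→w₀ over full span):
  y_2 = -w₀x²(L-x)²(x+2L)/(120LEI) = -16·(12/5)²·(4-(12/5))²·((12/5)+2·4)/(120·4·50000) = -4992/48828125 m
Load 3 — applied couple M₀=10 kN·m at a=1 m (b=L-a=3):
  y_3 = (R_Ax³/6 - M_Ax²/2 - M₀(x-a)²/2)/EI  [x>a] with R_A=45/16, M_A=-15/8 = ((45/16)·(12/5)³/6 - (-15/8)·(12/5)²/2 - 10·((12/5)-1)²/2)/50000 = 13/312500 m
Load 4 — point force P=11 kN at a=2 m (b=L-a=2):
  y_4 = -Pa²(L-x)²(3bL-(3b+a)(L-x))/(6L³EI)  [x>a] = -11·2²·(4-(12/5))²·(3·2·4-(3·2+2)·(4-(12/5)))/(6·4³·50000) = -77/1171875 m
Superposition: y = Σ y_i = -218029/585937500 m ≈ -0.000372 m

y(12/5) = -218029/585937500 m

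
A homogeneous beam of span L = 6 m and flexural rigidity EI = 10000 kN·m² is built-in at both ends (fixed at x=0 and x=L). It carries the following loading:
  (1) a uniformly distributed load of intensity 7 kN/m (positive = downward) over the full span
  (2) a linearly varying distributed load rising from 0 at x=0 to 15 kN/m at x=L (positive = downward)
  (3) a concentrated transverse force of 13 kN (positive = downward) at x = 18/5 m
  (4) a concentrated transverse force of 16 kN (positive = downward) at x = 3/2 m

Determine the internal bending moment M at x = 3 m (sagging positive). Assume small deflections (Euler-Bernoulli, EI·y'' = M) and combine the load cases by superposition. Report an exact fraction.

Load 1 — uniform load w=7 kN/m over full span:
  M_1 = wLx/2 - wL²/12 - wx²/2 = 7·6·3/2 - 7·6²/12 - 7·3²/2 = 21/2 kN·m
Load 2 — triangular load w₀=15 kN/m (0→w₀ over full span):
  M_2 = 3w₀Lx/20 - w₀L²/30 - w₀x³/(6L) = 3·15·6·3/20 - 15·6²/30 - 15·3³/(6·6) = 45/4 kN·m
Load 3 — point force P=13 kN at a=18/5 m (b=L-a=12/5):
  M_3 = Pb²(3a+b)x/L³ - Pab²/L²  [x≤a] = 13·(12/5)²·(3·(18/5)+(12/5))·3/6³ - 13·(18/5)·(12/5)²/6² = 156/25 kN·m
Load 4 — point force P=16 kN at a=3/2 m (b=L-a=9/2):
  M_4 = Pa²(a+3b)(L-x)/L³ - Pa²b/L²  [x>a] = 16·(3/2)²·((3/2)+3·(9/2))·(6-3)/6³ - 16·(3/2)²·(9/2)/6² = 3 kN·m
Superposition: M = Σ M_i = 3099/100 kN·m ≈ 30.990000 kN·m

M(3) = 3099/100 kN·m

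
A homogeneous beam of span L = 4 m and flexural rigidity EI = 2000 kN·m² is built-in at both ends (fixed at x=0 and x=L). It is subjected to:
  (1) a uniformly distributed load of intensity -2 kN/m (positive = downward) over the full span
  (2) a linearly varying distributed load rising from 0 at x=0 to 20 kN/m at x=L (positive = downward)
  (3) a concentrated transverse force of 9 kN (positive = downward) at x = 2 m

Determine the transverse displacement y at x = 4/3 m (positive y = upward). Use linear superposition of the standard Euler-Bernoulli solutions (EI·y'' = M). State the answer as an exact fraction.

y(4/3) = -1109/364500 m

Load 1 — uniform load w=-2 kN/m over full span:
  y_1 = -wx²(L-x)²/(24EI) = -(-2)·(4/3)²·(4-(4/3))²/(24·2000) = 16/30375 m
Load 2 — triangular load w₀=20 kN/m (0→w₀ over full span):
  y_2 = -w₀x²(L-x)²(x+2L)/(120LEI) = -20·(4/3)²·(4-(4/3))²·((4/3)+2·4)/(120·4·2000) = -224/91125 m
Load 3 — point force P=9 kN at a=2 m (b=L-a=2):
  y_3 = -Pb²x²(3aL-(3a+b)x)/(6L³EI)  [x≤a] = -9·2²·(4/3)²·(3·2·4-(3·2+2)·(4/3))/(6·4³·2000) = -1/900 m
Superposition: y = Σ y_i = -1109/364500 m ≈ -0.003043 m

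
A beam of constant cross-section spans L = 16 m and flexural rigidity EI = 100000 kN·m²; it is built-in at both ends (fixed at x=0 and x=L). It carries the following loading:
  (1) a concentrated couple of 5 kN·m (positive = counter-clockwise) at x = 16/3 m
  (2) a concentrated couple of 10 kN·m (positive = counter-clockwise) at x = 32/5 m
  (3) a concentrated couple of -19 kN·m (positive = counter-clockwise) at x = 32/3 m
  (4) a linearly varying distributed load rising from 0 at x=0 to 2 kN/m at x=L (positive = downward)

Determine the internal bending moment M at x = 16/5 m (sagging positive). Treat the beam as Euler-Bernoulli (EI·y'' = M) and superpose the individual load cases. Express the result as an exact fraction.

Load 1 — applied couple M₀=5 kN·m at a=16/3 m (b=L-a=32/3):
  M_1 = R_Ax - M_A  [x≤a] with R_A=5/12, M_A=0 = (5/12)·(16/5) - 0 = 4/3 kN·m
Load 2 — applied couple M₀=10 kN·m at a=32/5 m (b=L-a=48/5):
  M_2 = R_Ax - M_A  [x≤a] with R_A=9/10, M_A=6/5 = (9/10)·(16/5) - (6/5) = 42/25 kN·m
Load 3 — applied couple M₀=-19 kN·m at a=32/3 m (b=L-a=16/3):
  M_3 = R_Ax - M_A  [x≤a] with R_A=-19/12, M_A=-19/3 = (-19/12)·(16/5) - (-19/3) = 19/15 kN·m
Load 4 — triangular load w₀=2 kN/m (0→w₀ over full span):
  M_4 = 3w₀Lx/20 - w₀L²/30 - w₀x³/(6L) = 3·2·16·(16/5)/20 - 2·16²/30 - 2·(16/5)³/(6·16) = -896/375 kN·m
Superposition: M = Σ M_i = 709/375 kN·m ≈ 1.890667 kN·m

M(16/5) = 709/375 kN·m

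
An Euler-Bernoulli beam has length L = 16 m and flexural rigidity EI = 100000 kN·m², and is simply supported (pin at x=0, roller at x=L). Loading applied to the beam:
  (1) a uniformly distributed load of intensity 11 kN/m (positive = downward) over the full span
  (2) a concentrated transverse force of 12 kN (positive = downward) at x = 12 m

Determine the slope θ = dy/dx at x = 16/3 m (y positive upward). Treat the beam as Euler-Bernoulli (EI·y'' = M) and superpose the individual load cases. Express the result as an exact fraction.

Load 1 — uniform load w=11 kN/m over full span:
  θ_1 = -w(L³-6Lx²+4x³)/(24EI) = -11·(16³-6·16·(16/3)²+4·(16/3)³)/(24·100000) = -2288/253125 rad
Load 2 — point force P=12 kN at a=12 m (b=L-a=4):
  θ_2 = -Pb(L²-b²-3x²)/(6LEI)  [x≤a] = -12·4·(16²-4²-3·(16/3)²)/(6·16·100000) = -29/37500 rad
Superposition: θ = Σ θ_i = -1987/202500 rad ≈ -0.009812 rad

θ(16/3) = -1987/202500 rad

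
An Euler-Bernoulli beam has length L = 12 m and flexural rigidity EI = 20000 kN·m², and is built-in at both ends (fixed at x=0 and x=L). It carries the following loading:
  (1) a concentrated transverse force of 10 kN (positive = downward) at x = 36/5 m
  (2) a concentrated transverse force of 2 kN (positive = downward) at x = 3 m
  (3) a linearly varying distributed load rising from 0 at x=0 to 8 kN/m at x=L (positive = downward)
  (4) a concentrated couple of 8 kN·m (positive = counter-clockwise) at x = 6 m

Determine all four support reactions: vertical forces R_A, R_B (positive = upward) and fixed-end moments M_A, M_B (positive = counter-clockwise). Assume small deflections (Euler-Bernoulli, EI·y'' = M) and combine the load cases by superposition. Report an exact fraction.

Load 1 — point force P=10 kN at a=36/5 m (b=L-a=24/5):
  R_A = Pb²(3a+b)/L³ = 10·(24/5)²·(3·(36/5)+(24/5))/12³ = 88/25 kN
  M_A = Pab²/L² = 10·(36/5)·(24/5)²/12² = 288/25 kN·m
  R_B = Pa²(a+3b)/L³ = 10·(36/5)²·((36/5)+3·(24/5))/12³ = 162/25 kN
  M_B = -Pa²b/L² = -10·(36/5)²·(24/5)/12² = -432/25 kN·m
Load 2 — point force P=2 kN at a=3 m (b=L-a=9):
  R_A = Pb²(3a+b)/L³ = 2·9²·(3·3+9)/12³ = 27/16 kN
  M_A = Pab²/L² = 2·3·9²/12² = 27/8 kN·m
  R_B = Pa²(a+3b)/L³ = 2·3²·(3+3·9)/12³ = 5/16 kN
  M_B = -Pa²b/L² = -2·3²·9/12² = -9/8 kN·m
Load 3 — triangular load w₀=8 kN/m (0→w₀ over full span):
  R_A = 3w₀L/20 = 3·8·12/20 = 72/5 kN
  M_A = w₀L²/30 = 8·12²/30 = 192/5 kN·m
  R_B = 7w₀L/20 = 7·8·12/20 = 168/5 kN
  M_B = -w₀L²/20 = -8·12²/20 = -288/5 kN·m
Load 4 — applied couple M₀=8 kN·m at a=6 m (b=L-a=6):
  R_A = 6M₀ab/L³ = 6·8·6·6/12³ = 1 kN
  M_A = M₀b(2a-b)/L² = 8·6·(2·6-6)/12² = 2 kN·m
  R_B = -6M₀ab/L³ = -6·8·6·6/12³ = -1 kN
  M_B = M₀a(2b-a)/L² = 8·6·(2·6-6)/12² = 2 kN·m
Superposition: R_A = 8243/400 kN, M_A = 11059/200 kN·m, R_B = 15757/400 kN, M_B = -14801/200 kN·m

R_A = 8243/400 kN, M_A = 11059/200 kN·m, R_B = 15757/400 kN, M_B = -14801/200 kN·m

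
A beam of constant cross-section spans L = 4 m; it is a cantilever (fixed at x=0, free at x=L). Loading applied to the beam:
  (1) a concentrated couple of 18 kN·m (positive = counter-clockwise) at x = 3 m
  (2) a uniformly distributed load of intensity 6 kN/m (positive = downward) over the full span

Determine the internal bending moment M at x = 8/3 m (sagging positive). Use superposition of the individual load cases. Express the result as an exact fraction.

M(8/3) = 38/3 kN·m

Load 1 — applied couple M₀=18 kN·m at a=3 m (b=L-a=1):
  M_1 = M₀  [x≤a] = 18 = 18 kN·m
Load 2 — uniform load w=6 kN/m over full span:
  M_2 = -w(L-x)²/2 = -6·(4-(8/3))²/2 = -16/3 kN·m
Superposition: M = Σ M_i = 38/3 kN·m ≈ 12.666667 kN·m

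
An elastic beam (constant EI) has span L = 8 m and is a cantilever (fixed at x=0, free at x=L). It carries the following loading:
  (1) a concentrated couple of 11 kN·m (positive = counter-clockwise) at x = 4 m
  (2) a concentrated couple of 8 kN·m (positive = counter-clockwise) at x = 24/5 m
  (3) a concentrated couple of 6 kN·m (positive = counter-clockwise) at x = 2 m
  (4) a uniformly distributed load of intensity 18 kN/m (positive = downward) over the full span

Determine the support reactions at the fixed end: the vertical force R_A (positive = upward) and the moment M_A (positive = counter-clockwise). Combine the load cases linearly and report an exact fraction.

Load 1 — applied couple M₀=11 kN·m at a=4 m (b=L-a=4):
  R_A = 0 kN
  M_A = -M₀ = -11 kN·m
Load 2 — applied couple M₀=8 kN·m at a=24/5 m (b=L-a=16/5):
  R_A = 0 kN
  M_A = -M₀ = -8 kN·m
Load 3 — applied couple M₀=6 kN·m at a=2 m (b=L-a=6):
  R_A = 0 kN
  M_A = -M₀ = -6 kN·m
Load 4 — uniform load w=18 kN/m over full span:
  R_A = wL = 18·8 = 144 kN
  M_A = wL²/2 = 18·8²/2 = 576 kN·m
Superposition: R_A = 144 kN, M_A = 551 kN·m

R_A = 144 kN, M_A = 551 kN·m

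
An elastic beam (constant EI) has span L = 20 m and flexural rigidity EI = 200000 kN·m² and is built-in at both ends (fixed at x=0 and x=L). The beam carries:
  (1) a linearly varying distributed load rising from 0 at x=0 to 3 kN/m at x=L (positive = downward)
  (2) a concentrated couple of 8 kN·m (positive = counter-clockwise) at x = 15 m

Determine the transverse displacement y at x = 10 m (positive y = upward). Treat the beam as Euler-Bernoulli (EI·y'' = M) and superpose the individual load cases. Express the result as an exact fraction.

y(10) = -27/8000 m

Load 1 — triangular load w₀=3 kN/m (0→w₀ over full span):
  y_1 = -w₀x²(L-x)²(x+2L)/(120LEI) = -3·10²·(20-10)²·(10+2·20)/(120·20·200000) = -1/320 m
Load 2 — applied couple M₀=8 kN·m at a=15 m (b=L-a=5):
  y_2 = (R_Ax³/6 - M_Ax²/2)/EI  [x≤a] with R_A=9/20, M_A=5/2 = ((9/20)·10³/6 - (5/2)·10²/2)/200000 = -1/4000 m
Superposition: y = Σ y_i = -27/8000 m ≈ -0.003375 m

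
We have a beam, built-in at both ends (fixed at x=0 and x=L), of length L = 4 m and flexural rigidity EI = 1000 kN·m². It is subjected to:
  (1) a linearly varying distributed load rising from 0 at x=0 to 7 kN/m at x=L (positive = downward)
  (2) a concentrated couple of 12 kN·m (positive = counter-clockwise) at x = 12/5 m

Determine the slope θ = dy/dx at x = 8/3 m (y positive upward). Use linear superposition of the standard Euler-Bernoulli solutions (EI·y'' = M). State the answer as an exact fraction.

θ(8/3) = 2438/759375 rad

Load 1 — triangular load w₀=7 kN/m (0→w₀ over full span):
  θ_1 = -w₀(2x(L-x)(L-2x)(x+2L)+x²(L-x)²)/(120LEI) = -7·(2·(8/3)·(4-(8/3))·(4-2·(8/3))·((8/3)+2·4)+(8/3)²·(4-(8/3))²)/(120·4·1000) = 196/151875 rad
Load 2 — applied couple M₀=12 kN·m at a=12/5 m (b=L-a=8/5):
  θ_2 = (R_Ax²/2 - M_Ax - M₀(x-a))/EI  [x>a] with R_A=108/25, M_A=96/25 = ((108/25)·(8/3)²/2 - (96/25)·(8/3) - 12·((8/3)-(12/5)))/1000 = 6/3125 rad
Superposition: θ = Σ θ_i = 2438/759375 rad ≈ 0.003211 rad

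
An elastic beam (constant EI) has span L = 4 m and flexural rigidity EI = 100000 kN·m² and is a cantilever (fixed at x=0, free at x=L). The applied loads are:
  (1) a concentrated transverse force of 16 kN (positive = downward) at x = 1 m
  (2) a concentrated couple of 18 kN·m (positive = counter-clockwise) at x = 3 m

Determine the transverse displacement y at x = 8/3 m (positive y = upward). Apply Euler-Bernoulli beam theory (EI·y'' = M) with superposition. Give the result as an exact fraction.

Load 1 — point force P=16 kN at a=1 m (b=L-a=3):
  y_1 = -Pa²(3x-a)/(6EI)  [x>a] = -16·1²·(3·(8/3)-1)/(6·100000) = -7/37500 m
Load 2 — applied couple M₀=18 kN·m at a=3 m (b=L-a=1):
  y_2 = M₀x²/(2EI)  [x≤a] = 18·(8/3)²/(2·100000) = 2/3125 m
Superposition: y = Σ y_i = 17/37500 m ≈ 0.000453 m

y(8/3) = 17/37500 m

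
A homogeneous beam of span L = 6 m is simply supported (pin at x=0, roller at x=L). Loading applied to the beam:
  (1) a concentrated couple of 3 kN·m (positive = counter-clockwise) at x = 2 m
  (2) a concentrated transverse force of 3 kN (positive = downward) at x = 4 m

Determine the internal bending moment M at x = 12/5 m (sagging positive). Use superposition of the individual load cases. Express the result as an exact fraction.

M(12/5) = 3/5 kN·m

Load 1 — applied couple M₀=3 kN·m at a=2 m (b=L-a=4):
  M_1 = M₀x/L - M₀  [x>a] = 3·(12/5)/6 - 3 = -9/5 kN·m
Load 2 — point force P=3 kN at a=4 m (b=L-a=2):
  M_2 = Pbx/L  [x≤a] = 3·2·(12/5)/6 = 12/5 kN·m
Superposition: M = Σ M_i = 3/5 kN·m ≈ 0.600000 kN·m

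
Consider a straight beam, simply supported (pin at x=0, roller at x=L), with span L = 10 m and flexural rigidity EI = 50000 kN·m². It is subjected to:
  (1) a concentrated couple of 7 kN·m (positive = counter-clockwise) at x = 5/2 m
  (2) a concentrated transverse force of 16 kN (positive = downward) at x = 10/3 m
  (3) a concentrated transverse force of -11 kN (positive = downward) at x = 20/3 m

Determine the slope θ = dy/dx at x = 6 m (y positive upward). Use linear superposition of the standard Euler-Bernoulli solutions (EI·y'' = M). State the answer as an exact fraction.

Load 1 — applied couple M₀=7 kN·m at a=5/2 m (b=L-a=15/2):
  θ_1 = (M₀x²/(2L)-M₀(x-a)+C₁)/EI  [x>a] with C₁=M₀(3b²-L²)/(6L)=385/48 = (7·6²/(2·10)-7·(6-(5/2))+(385/48))/50000 = -931/12000000 rad
Load 2 — point force P=16 kN at a=10/3 m (b=L-a=20/3):
  θ_2 = -Pa(2L²-6Lx+3x²+a²)/(6LEI)  [x>a] = -16·(10/3)·(2·10²-6·10·6+3·6²+(10/3)²)/(6·10·50000) = 184/253125 rad
Load 3 — point force P=-11 kN at a=20/3 m (b=L-a=10/3):
  θ_3 = -Pb(L²-b²-3x²)/(6LEI)  [x≤a] = -(-11)·(10/3)·(10²-(10/3)²-3·6²)/(6·10·50000) = -473/2025000 rad
Superposition: θ = Σ θ_i = 1663/4000000 rad ≈ 0.000416 rad

θ(6) = 1663/4000000 rad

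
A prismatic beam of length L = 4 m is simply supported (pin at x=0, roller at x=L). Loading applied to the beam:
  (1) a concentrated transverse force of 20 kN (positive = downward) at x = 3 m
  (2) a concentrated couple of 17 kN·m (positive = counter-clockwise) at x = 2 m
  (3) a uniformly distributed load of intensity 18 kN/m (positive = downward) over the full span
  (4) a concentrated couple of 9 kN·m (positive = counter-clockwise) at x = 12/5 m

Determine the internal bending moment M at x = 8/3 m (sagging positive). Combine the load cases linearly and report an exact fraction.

M(8/3) = 110/3 kN·m

Load 1 — point force P=20 kN at a=3 m (b=L-a=1):
  M_1 = Pbx/L  [x≤a] = 20·1·(8/3)/4 = 40/3 kN·m
Load 2 — applied couple M₀=17 kN·m at a=2 m (b=L-a=2):
  M_2 = M₀x/L - M₀  [x>a] = 17·(8/3)/4 - 17 = -17/3 kN·m
Load 3 — uniform load w=18 kN/m over full span:
  M_3 = wx(L-x)/2 = 18·(8/3)·(4-(8/3))/2 = 32 kN·m
Load 4 — applied couple M₀=9 kN·m at a=12/5 m (b=L-a=8/5):
  M_4 = M₀x/L - M₀  [x>a] = 9·(8/3)/4 - 9 = -3 kN·m
Superposition: M = Σ M_i = 110/3 kN·m ≈ 36.666667 kN·m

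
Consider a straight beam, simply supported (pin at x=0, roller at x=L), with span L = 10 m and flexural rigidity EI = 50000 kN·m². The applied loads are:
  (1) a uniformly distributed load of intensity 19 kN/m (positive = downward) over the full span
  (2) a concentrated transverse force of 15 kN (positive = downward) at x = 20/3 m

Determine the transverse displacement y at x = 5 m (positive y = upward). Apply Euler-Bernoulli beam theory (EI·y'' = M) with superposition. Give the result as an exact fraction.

y(5) = -947/17280 m

Load 1 — uniform load w=19 kN/m over full span:
  y_1 = -wx(L³-2Lx²+x³)/(24EI) = -19·5·(10³-2·10·5²+5³)/(24·50000) = -19/384 m
Load 2 — point force P=15 kN at a=20/3 m (b=L-a=10/3):
  y_2 = -Pbx(L²-b²-x²)/(6LEI)  [x≤a] = -15·(10/3)·5·(10²-(10/3)²-5²)/(6·10·50000) = -23/4320 m
Superposition: y = Σ y_i = -947/17280 m ≈ -0.054803 m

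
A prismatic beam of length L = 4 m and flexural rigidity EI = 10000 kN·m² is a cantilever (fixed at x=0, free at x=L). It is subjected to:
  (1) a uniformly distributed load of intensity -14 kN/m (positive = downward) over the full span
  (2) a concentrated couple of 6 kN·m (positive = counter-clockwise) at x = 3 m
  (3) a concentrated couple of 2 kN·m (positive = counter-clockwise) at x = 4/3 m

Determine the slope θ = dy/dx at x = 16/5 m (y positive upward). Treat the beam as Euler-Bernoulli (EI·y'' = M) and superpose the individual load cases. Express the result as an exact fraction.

Load 1 — uniform load w=-14 kN/m over full span:
  θ_1 = -wx(x²-3Lx+3L²)/(6EI) = -(-14)·(16/5)·((16/5)²-3·4·(16/5)+3·4²)/(6·10000) = 3472/234375 rad
Load 2 — applied couple M₀=6 kN·m at a=3 m (b=L-a=1):
  θ_2 = M₀a/EI  [x>a] = 6·3/10000 = 9/5000 rad
Load 3 — applied couple M₀=2 kN·m at a=4/3 m (b=L-a=8/3):
  θ_3 = M₀a/EI  [x>a] = 2·(4/3)/10000 = 1/3750 rad
Superposition: θ = Σ θ_i = 31651/1875000 rad ≈ 0.016881 rad

θ(16/5) = 31651/1875000 rad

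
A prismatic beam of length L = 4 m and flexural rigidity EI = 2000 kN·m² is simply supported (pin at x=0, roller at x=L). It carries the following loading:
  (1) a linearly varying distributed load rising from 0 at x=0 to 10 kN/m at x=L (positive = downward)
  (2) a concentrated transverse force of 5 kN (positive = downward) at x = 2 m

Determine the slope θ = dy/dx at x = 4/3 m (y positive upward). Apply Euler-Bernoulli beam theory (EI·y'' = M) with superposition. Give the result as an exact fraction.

θ(4/3) = -2339/486000 rad

Load 1 — triangular load w₀=10 kN/m (0→w₀ over full span):
  θ_1 = -w₀(7L⁴-30L²x²+15x⁴)/(360LEI) = -10·(7·4⁴-30·4²·(4/3)²+15·(4/3)⁴)/(360·4·2000) = -104/30375 rad
Load 2 — point force P=5 kN at a=2 m (b=L-a=2):
  θ_2 = -Pb(L²-b²-3x²)/(6LEI)  [x≤a] = -5·2·(4²-2²-3·(4/3)²)/(6·4·2000) = -1/720 rad
Superposition: θ = Σ θ_i = -2339/486000 rad ≈ -0.004813 rad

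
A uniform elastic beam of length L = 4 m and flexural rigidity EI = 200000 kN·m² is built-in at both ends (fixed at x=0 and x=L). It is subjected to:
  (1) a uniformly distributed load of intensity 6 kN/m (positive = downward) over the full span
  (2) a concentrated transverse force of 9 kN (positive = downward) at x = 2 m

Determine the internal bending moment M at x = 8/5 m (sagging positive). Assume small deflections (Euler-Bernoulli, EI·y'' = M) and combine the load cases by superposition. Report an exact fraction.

Load 1 — uniform load w=6 kN/m over full span:
  M_1 = wLx/2 - wL²/12 - wx²/2 = 6·4·(8/5)/2 - 6·4²/12 - 6·(8/5)²/2 = 88/25 kN·m
Load 2 — point force P=9 kN at a=2 m (b=L-a=2):
  M_2 = Pb²(3a+b)x/L³ - Pab²/L²  [x≤a] = 9·2²·(3·2+2)·(8/5)/4³ - 9·2·2²/4² = 27/10 kN·m
Superposition: M = Σ M_i = 311/50 kN·m ≈ 6.220000 kN·m

M(8/5) = 311/50 kN·m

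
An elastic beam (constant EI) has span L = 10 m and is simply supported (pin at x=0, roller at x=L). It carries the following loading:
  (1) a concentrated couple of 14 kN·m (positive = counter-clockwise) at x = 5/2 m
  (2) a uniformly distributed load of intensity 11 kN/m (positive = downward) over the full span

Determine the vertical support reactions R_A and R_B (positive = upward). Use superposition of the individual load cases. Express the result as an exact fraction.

Load 1 — applied couple M₀=14 kN·m at a=5/2 m (b=L-a=15/2):
  R_A = M₀/L = 14/10 = 7/5 kN
  R_B = -M₀/L = -14/10 = -7/5 kN
Load 2 — uniform load w=11 kN/m over full span:
  R_A = wL/2 = 11·10/2 = 55 kN
  R_B = wL/2 = 11·10/2 = 55 kN
Superposition: R_A = 282/5 kN, R_B = 268/5 kN

R_A = 282/5 kN, R_B = 268/5 kN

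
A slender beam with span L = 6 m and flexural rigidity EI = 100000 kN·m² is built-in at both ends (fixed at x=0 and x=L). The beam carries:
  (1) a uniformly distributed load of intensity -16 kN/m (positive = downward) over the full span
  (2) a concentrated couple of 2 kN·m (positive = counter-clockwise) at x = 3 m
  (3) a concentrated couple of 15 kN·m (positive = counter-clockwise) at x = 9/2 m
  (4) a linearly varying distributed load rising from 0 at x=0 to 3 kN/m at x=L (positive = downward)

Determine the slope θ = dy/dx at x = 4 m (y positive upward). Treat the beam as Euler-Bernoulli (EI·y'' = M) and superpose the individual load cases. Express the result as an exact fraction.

θ(4) = -943/6000000 rad

Load 1 — uniform load w=-16 kN/m over full span:
  θ_1 = -wx(L-x)(L-2x)/(12EI) = -(-16)·4·(6-4)·(6-2·4)/(12·100000) = -2/9375 rad
Load 2 — applied couple M₀=2 kN·m at a=3 m (b=L-a=3):
  θ_2 = (R_Ax²/2 - M_Ax - M₀(x-a))/EI  [x>a] with R_A=1/2, M_A=1/2 = ((1/2)·4²/2 - (1/2)·4 - 2·(4-3))/100000 = 0 rad
Load 3 — applied couple M₀=15 kN·m at a=9/2 m (b=L-a=3/2):
  θ_3 = (R_Ax²/2 - M_Ax)/EI  [x≤a] with R_A=45/16, M_A=75/16 = ((45/16)·4²/2 - (75/16)·4)/100000 = 3/80000 rad
Load 4 — triangular load w₀=3 kN/m (0→w₀ over full span):
  θ_4 = -w₀(2x(L-x)(L-2x)(x+2L)+x²(L-x)²)/(120LEI) = -3·(2·4·(6-4)·(6-2·4)·(4+2·6)+4²·(6-4)²)/(120·6·100000) = 7/375000 rad
Superposition: θ = Σ θ_i = -943/6000000 rad ≈ -0.000157 rad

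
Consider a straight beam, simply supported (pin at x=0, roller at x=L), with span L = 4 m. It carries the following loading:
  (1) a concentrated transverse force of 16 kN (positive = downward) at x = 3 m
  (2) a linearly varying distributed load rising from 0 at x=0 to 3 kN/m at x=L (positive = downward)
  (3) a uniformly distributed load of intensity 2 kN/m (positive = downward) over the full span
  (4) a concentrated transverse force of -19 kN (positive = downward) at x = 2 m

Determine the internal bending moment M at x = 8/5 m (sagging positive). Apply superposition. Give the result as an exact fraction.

M(8/5) = -284/125 kN·m

Load 1 — point force P=16 kN at a=3 m (b=L-a=1):
  M_1 = Pbx/L  [x≤a] = 16·1·(8/5)/4 = 32/5 kN·m
Load 2 — triangular load w₀=3 kN/m (0→w₀ over full span):
  M_2 = w₀Lx/6 - w₀x³/(6L) = 3·4·(8/5)/6 - 3·(8/5)³/(6·4) = 336/125 kN·m
Load 3 — uniform load w=2 kN/m over full span:
  M_3 = wx(L-x)/2 = 2·(8/5)·(4-(8/5))/2 = 96/25 kN·m
Load 4 — point force P=-19 kN at a=2 m (b=L-a=2):
  M_4 = Pbx/L  [x≤a] = (-19)·2·(8/5)/4 = -76/5 kN·m
Superposition: M = Σ M_i = -284/125 kN·m ≈ -2.272000 kN·m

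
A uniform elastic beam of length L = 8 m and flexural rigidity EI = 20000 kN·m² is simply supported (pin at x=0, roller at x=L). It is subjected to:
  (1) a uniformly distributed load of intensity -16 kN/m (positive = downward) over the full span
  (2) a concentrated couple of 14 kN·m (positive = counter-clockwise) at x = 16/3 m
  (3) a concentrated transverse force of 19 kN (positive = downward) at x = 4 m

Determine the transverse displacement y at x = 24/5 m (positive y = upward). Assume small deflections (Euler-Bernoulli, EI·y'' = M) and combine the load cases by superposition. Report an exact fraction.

y(24/5) = 34796/1171875 m

Load 1 — uniform load w=-16 kN/m over full span:
  y_1 = -wx(L³-2Lx²+x³)/(24EI) = -(-16)·(24/5)·(8³-2·8·(24/5)²+(24/5)³)/(24·20000) = 15872/390625 m
Load 2 — applied couple M₀=14 kN·m at a=16/3 m (b=L-a=8/3):
  y_2 = (M₀x³/(6L)+C₁x)/EI  [x≤a] with C₁=M₀(3b²-L²)/(6L)=-112/9 = (14·(24/5)³/(6·8)+(-112/9)·(24/5))/20000 = -322/234375 m
Load 3 — point force P=19 kN at a=4 m (b=L-a=4):
  y_3 = -Pa(L-x)(2Lx-a²-x²)/(6LEI)  [x>a] = -19·4·(8-(24/5))·(2·8·(24/5)-4²-(24/5)²)/(6·8·20000) = -2242/234375 m
Superposition: y = Σ y_i = 34796/1171875 m ≈ 0.029693 m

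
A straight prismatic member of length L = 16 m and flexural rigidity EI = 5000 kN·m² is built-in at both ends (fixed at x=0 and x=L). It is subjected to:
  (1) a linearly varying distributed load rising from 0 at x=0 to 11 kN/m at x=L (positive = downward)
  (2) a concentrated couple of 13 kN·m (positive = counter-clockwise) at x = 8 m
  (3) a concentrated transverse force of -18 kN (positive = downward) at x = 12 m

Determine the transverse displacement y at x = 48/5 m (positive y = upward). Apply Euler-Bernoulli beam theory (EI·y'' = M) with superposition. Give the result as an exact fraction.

Load 1 — triangular load w₀=11 kN/m (0→w₀ over full span):
  y_1 = -w₀x²(L-x)²(x+2L)/(120LEI) = -11·(48/5)²·(16-(48/5))²·((48/5)+2·16)/(120·16·5000) = -1757184/9765625 m
Load 2 — applied couple M₀=13 kN·m at a=8 m (b=L-a=8):
  y_2 = (R_Ax³/6 - M_Ax²/2 - M₀(x-a)²/2)/EI  [x>a] with R_A=39/32, M_A=13/4 = ((39/32)·(48/5)³/6 - (13/4)·(48/5)²/2 - 13·((48/5)-8)²/2)/5000 = 208/78125 m
Load 3 — point force P=-18 kN at a=12 m (b=L-a=4):
  y_3 = -Pb²x²(3aL-(3a+b)x)/(6L³EI)  [x≤a] = -(-18)·4²·(48/5)²·(3·12·16-(3·12+4)·(48/5))/(6·16³·5000) = 648/15625 m
Superposition: y = Σ y_i = -1326184/9765625 m ≈ -0.135801 m

y(48/5) = -1326184/9765625 m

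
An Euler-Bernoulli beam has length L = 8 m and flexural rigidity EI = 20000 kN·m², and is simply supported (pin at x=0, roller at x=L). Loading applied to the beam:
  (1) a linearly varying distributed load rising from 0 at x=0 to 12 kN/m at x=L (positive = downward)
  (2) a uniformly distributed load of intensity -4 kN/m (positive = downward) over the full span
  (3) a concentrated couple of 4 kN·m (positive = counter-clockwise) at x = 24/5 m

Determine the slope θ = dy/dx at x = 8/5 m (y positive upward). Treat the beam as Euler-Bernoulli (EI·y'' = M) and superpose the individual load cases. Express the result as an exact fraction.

θ(8/5) = -663/390625 rad

Load 1 — triangular load w₀=12 kN/m (0→w₀ over full span):
  θ_1 = -w₀(7L⁴-30L²x²+15x⁴)/(360LEI) = -12·(7·8⁴-30·8²·(8/5)²+15·(8/5)⁴)/(360·8·20000) = -5824/1171875 rad
Load 2 — uniform load w=-4 kN/m over full span:
  θ_2 = -w(L³-6Lx²+4x³)/(24EI) = -(-4)·(8³-6·8·(8/5)²+4·(8/5)³)/(24·20000) = 264/78125 rad
Load 3 — applied couple M₀=4 kN·m at a=24/5 m (b=L-a=16/5):
  θ_3 = (M₀x²/(2L)+C₁)/EI  [x≤a] with C₁=M₀(3b²-L²)/(6L)=-208/75 = (4·(8/5)²/(2·8)+(-208/75))/20000 = -1/9375 rad
Superposition: θ = Σ θ_i = -663/390625 rad ≈ -0.001697 rad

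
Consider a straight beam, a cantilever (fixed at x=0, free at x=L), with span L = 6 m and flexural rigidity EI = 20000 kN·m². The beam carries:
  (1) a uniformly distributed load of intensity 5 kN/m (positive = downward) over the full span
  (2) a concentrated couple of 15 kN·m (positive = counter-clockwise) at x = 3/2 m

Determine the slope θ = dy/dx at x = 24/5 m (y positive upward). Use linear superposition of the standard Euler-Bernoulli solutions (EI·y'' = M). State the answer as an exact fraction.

θ(24/5) = -7803/1000000 rad

Load 1 — uniform load w=5 kN/m over full span:
  θ_1 = -wx(x²-3Lx+3L²)/(6EI) = -5·(24/5)·((24/5)²-3·6·(24/5)+3·6²)/(6·20000) = -279/31250 rad
Load 2 — applied couple M₀=15 kN·m at a=3/2 m (b=L-a=9/2):
  θ_2 = M₀a/EI  [x>a] = 15·(3/2)/20000 = 9/8000 rad
Superposition: θ = Σ θ_i = -7803/1000000 rad ≈ -0.007803 rad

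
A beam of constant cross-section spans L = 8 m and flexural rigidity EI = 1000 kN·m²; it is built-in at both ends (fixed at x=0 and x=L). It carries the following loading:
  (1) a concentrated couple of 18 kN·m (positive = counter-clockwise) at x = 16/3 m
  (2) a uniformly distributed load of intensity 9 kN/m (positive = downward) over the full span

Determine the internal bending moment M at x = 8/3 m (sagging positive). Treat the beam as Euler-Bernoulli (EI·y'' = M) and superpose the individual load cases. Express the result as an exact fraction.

M(8/3) = 18 kN·m

Load 1 — applied couple M₀=18 kN·m at a=16/3 m (b=L-a=8/3):
  M_1 = R_Ax - M_A  [x≤a] with R_A=3, M_A=6 = 3·(8/3) - 6 = 2 kN·m
Load 2 — uniform load w=9 kN/m over full span:
  M_2 = wLx/2 - wL²/12 - wx²/2 = 9·8·(8/3)/2 - 9·8²/12 - 9·(8/3)²/2 = 16 kN·m
Superposition: M = Σ M_i = 18 kN·m ≈ 18.000000 kN·m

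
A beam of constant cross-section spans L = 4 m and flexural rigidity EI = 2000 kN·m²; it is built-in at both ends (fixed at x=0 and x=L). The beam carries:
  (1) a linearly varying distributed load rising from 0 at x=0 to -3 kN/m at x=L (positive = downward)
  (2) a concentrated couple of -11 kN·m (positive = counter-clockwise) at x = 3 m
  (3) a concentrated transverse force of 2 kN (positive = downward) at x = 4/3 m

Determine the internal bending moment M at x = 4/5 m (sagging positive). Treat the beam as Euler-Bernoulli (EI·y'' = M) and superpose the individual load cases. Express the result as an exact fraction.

Load 1 — triangular load w₀=-3 kN/m (0→w₀ over full span):
  M_1 = 3w₀Lx/20 - w₀L²/30 - w₀x³/(6L) = 3·(-3)·4·(4/5)/20 - (-3)·4²/30 - (-3)·(4/5)³/(6·4) = 28/125 kN·m
Load 2 — applied couple M₀=-11 kN·m at a=3 m (b=L-a=1):
  M_2 = R_Ax - M_A  [x≤a] with R_A=-99/32, M_A=-55/16 = (-99/32)·(4/5) - (-55/16) = 77/80 kN·m
Load 3 — point force P=2 kN at a=4/3 m (b=L-a=8/3):
  M_3 = Pb²(3a+b)x/L³ - Pab²/L²  [x≤a] = 2·(8/3)²·(3·(4/3)+(8/3))·(4/5)/4³ - 2·(4/3)·(8/3)²/4² = 0 kN·m
Superposition: M = Σ M_i = 2373/2000 kN·m ≈ 1.186500 kN·m

M(4/5) = 2373/2000 kN·m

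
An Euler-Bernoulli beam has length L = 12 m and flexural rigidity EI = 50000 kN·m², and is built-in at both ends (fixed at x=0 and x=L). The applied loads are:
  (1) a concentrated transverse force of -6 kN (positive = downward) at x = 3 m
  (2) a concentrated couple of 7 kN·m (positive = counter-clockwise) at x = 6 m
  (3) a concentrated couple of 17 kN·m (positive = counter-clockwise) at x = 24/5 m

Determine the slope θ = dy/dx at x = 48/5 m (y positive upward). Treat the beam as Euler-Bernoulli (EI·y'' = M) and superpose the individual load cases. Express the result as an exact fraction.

Load 1 — point force P=-6 kN at a=3 m (b=L-a=9):
  θ_1 = Pa²(L-x)(2bL-(3b+a)(L-x))/(2L³EI)  [x>a] = (-6)·3²·(12-(48/5))·(2·9·12-(3·9+3)·(12-(48/5)))/(2·12³·50000) = -27/250000 rad
Load 2 — applied couple M₀=7 kN·m at a=6 m (b=L-a=6):
  θ_2 = (R_Ax²/2 - M_Ax - M₀(x-a))/EI  [x>a] with R_A=7/8, M_A=7/4 = ((7/8)·(48/5)²/2 - (7/4)·(48/5) - 7·((48/5)-6))/50000 = -21/625000 rad
Load 3 — applied couple M₀=17 kN·m at a=24/5 m (b=L-a=36/5):
  θ_3 = (R_Ax²/2 - M_Ax - M₀(x-a))/EI  [x>a] with R_A=51/25, M_A=51/25 = ((51/25)·(48/5)²/2 - (51/25)·(48/5) - 17·((48/5)-(24/5)))/50000 = -561/3906250 rad
Superposition: θ = Σ θ_i = -8913/31250000 rad ≈ -0.000285 rad

θ(48/5) = -8913/31250000 rad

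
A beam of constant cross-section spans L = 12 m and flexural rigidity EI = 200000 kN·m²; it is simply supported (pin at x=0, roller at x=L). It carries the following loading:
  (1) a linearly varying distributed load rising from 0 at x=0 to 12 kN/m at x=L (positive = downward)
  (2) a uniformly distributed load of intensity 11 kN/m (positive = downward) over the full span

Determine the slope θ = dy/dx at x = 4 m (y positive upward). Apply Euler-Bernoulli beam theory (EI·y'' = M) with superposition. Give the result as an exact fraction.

θ(4) = -377/125000 rad

Load 1 — triangular load w₀=12 kN/m (0→w₀ over full span):
  θ_1 = -w₀(7L⁴-30L²x²+15x⁴)/(360LEI) = -12·(7·12⁴-30·12²·4²+15·4⁴)/(360·12·200000) = -52/46875 rad
Load 2 — uniform load w=11 kN/m over full span:
  θ_2 = -w(L³-6Lx²+4x³)/(24EI) = -11·(12³-6·12·4²+4·4³)/(24·200000) = -143/75000 rad
Superposition: θ = Σ θ_i = -377/125000 rad ≈ -0.003016 rad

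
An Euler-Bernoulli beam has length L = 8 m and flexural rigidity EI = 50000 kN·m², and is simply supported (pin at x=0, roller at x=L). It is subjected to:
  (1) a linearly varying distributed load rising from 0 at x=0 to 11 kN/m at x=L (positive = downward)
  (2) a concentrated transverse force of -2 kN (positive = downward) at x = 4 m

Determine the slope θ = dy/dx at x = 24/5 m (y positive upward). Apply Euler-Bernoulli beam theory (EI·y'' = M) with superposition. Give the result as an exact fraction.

Load 1 — triangular load w₀=11 kN/m (0→w₀ over full span):
  θ_1 = -w₀(7L⁴-30L²x²+15x⁴)/(360LEI) = -11·(7·8⁴-30·8²·(24/5)²+15·(24/5)⁴)/(360·8·50000) = 10208/17578125 rad
Load 2 — point force P=-2 kN at a=4 m (b=L-a=4):
  θ_2 = -Pa(2L²-6Lx+3x²+a²)/(6LEI)  [x>a] = -(-2)·4·(2·8²-6·8·(24/5)+3·(24/5)²+4²)/(6·8·50000) = -9/156250 rad
Superposition: θ = Σ θ_i = 18391/35156250 rad ≈ 0.000523 rad

θ(24/5) = 18391/35156250 rad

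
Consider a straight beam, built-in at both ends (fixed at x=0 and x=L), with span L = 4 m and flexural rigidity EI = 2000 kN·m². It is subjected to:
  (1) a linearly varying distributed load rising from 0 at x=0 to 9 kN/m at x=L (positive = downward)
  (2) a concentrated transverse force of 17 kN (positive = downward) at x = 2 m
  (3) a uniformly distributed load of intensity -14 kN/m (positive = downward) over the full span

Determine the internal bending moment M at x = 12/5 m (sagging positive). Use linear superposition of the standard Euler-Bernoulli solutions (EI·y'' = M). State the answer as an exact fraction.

Load 1 — triangular load w₀=9 kN/m (0→w₀ over full span):
  M_1 = 3w₀Lx/20 - w₀L²/30 - w₀x³/(6L) = 3·9·4·(12/5)/20 - 9·4²/30 - 9·(12/5)³/(6·4) = 372/125 kN·m
Load 2 — point force P=17 kN at a=2 m (b=L-a=2):
  M_2 = Pa²(a+3b)(L-x)/L³ - Pa²b/L²  [x>a] = 17·2²·(2+3·2)·(4-(12/5))/4³ - 17·2²·2/4² = 51/10 kN·m
Load 3 — uniform load w=-14 kN/m over full span:
  M_3 = wLx/2 - wL²/12 - wx²/2 = (-14)·4·(12/5)/2 - (-14)·4²/12 - (-14)·(12/5)²/2 = -616/75 kN·m
Superposition: M = Σ M_i = -103/750 kN·m ≈ -0.137333 kN·m

M(12/5) = -103/750 kN·m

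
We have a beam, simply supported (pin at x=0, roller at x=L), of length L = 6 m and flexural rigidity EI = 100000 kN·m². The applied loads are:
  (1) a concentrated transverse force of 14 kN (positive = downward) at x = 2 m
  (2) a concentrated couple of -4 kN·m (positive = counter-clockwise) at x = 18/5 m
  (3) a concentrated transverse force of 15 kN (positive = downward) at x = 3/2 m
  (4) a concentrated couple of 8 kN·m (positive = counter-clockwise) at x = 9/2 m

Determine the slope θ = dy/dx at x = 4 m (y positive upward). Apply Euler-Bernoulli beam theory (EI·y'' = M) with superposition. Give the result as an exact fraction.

Load 1 — point force P=14 kN at a=2 m (b=L-a=4):
  θ_1 = -Pa(2L²-6Lx+3x²+a²)/(6LEI)  [x>a] = -14·2·(2·6²-6·6·4+3·4²+2²)/(6·6·100000) = 7/45000 rad
Load 2 — applied couple M₀=-4 kN·m at a=18/5 m (b=L-a=12/5):
  θ_2 = (M₀x²/(2L)-M₀(x-a)+C₁)/EI  [x>a] with C₁=M₀(3b²-L²)/(6L)=52/25 = ((-4)·4²/(2·6)-(-4)·(4-(18/5))+(52/25))/100000 = -31/1875000 rad
Load 3 — point force P=15 kN at a=3/2 m (b=L-a=9/2):
  θ_3 = -Pa(2L²-6Lx+3x²+a²)/(6LEI)  [x>a] = -15·(3/2)·(2·6²-6·6·4+3·4²+(3/2)²)/(6·6·100000) = 87/640000 rad
Load 4 — applied couple M₀=8 kN·m at a=9/2 m (b=L-a=3/2):
  θ_4 = (M₀x²/(2L)+C₁)/EI  [x≤a] with C₁=M₀(3b²-L²)/(6L)=-13/2 = (8·4²/(2·6)+(-13/2))/100000 = 1/24000 rad
Superposition: θ = Σ θ_i = 227971/720000000 rad ≈ 0.000317 rad

θ(4) = 227971/720000000 rad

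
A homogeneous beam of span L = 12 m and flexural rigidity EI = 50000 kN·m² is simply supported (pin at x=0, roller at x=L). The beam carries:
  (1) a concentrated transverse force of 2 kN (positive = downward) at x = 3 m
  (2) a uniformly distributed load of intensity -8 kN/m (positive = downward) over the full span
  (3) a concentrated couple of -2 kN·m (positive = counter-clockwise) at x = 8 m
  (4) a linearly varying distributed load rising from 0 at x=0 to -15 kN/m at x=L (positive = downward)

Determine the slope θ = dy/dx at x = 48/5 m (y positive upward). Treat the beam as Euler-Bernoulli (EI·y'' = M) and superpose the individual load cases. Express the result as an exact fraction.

Load 1 — point force P=2 kN at a=3 m (b=L-a=9):
  θ_1 = -Pa(2L²-6Lx+3x²+a²)/(6LEI)  [x>a] = -2·3·(2·12²-6·12·(48/5)+3·(48/5)²+3²)/(6·12·50000) = 981/5000000 rad
Load 2 — uniform load w=-8 kN/m over full span:
  θ_2 = -w(L³-6Lx²+4x³)/(24EI) = -(-8)·(12³-6·12·(48/5)²+4·(48/5)³)/(24·50000) = -3564/390625 rad
Load 3 — applied couple M₀=-2 kN·m at a=8 m (b=L-a=4):
  θ_3 = (M₀x²/(2L)-M₀(x-a)+C₁)/EI  [x>a] with C₁=M₀(3b²-L²)/(6L)=8/3 = ((-2)·(48/5)²/(2·12)-(-2)·((48/5)-8)+(8/3))/50000 = -17/468750 rad
Load 4 — triangular load w₀=-15 kN/m (0→w₀ over full span):
  θ_4 = -w₀(7L⁴-30L²x²+15x⁴)/(360LEI) = -(-15)·(7·12⁴-30·12²·(48/5)²+15·(48/5)⁴)/(360·12·50000) = -6813/781250 rad
Superposition: θ = Σ θ_i = -1326341/75000000 rad ≈ -0.017685 rad

θ(48/5) = -1326341/75000000 rad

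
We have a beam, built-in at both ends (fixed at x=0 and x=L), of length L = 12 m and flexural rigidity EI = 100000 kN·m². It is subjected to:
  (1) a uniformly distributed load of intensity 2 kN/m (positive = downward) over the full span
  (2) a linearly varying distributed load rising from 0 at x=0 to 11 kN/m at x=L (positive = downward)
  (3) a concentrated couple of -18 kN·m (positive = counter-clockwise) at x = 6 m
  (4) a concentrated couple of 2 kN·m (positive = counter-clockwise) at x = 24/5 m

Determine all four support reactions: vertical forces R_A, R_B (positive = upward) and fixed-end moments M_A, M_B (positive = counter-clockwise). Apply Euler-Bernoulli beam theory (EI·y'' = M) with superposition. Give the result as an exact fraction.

R_A = 2979/100 kN, M_A = 3627/50 kN·m, R_B = 6021/100 kN, M_B = -5353/50 kN·m

Load 1 — uniform load w=2 kN/m over full span:
  R_A = wL/2 = 2·12/2 = 12 kN
  M_A = wL²/12 = 2·12²/12 = 24 kN·m
  R_B = wL/2 = 2·12/2 = 12 kN
  M_B = -wL²/12 = -2·12²/12 = -24 kN·m
Load 2 — triangular load w₀=11 kN/m (0→w₀ over full span):
  R_A = 3w₀L/20 = 3·11·12/20 = 99/5 kN
  M_A = w₀L²/30 = 11·12²/30 = 264/5 kN·m
  R_B = 7w₀L/20 = 7·11·12/20 = 231/5 kN
  M_B = -w₀L²/20 = -11·12²/20 = -396/5 kN·m
Load 3 — applied couple M₀=-18 kN·m at a=6 m (b=L-a=6):
  R_A = 6M₀ab/L³ = 6·(-18)·6·6/12³ = -9/4 kN
  M_A = M₀b(2a-b)/L² = (-18)·6·(2·6-6)/12² = -9/2 kN·m
  R_B = -6M₀ab/L³ = -6·(-18)·6·6/12³ = 9/4 kN
  M_B = M₀a(2b-a)/L² = (-18)·6·(2·6-6)/12² = -9/2 kN·m
Load 4 — applied couple M₀=2 kN·m at a=24/5 m (b=L-a=36/5):
  R_A = 6M₀ab/L³ = 6·2·(24/5)·(36/5)/12³ = 6/25 kN
  M_A = M₀b(2a-b)/L² = 2·(36/5)·(2·(24/5)-(36/5))/12² = 6/25 kN·m
  R_B = -6M₀ab/L³ = -6·2·(24/5)·(36/5)/12³ = -6/25 kN
  M_B = M₀a(2b-a)/L² = 2·(24/5)·(2·(36/5)-(24/5))/12² = 16/25 kN·m
Superposition: R_A = 2979/100 kN, M_A = 3627/50 kN·m, R_B = 6021/100 kN, M_B = -5353/50 kN·m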